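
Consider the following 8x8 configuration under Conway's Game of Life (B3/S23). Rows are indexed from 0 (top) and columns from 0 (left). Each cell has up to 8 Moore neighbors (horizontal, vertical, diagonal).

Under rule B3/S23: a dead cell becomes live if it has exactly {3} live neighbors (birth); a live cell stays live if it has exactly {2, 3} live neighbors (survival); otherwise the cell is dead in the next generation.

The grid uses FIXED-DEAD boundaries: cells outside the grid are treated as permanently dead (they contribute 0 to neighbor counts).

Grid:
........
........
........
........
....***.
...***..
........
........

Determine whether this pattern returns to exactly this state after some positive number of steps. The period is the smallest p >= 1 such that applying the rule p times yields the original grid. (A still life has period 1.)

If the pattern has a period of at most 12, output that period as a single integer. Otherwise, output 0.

Simulating and comparing each generation to the original:
Gen 0 (original, given above): 6 live cells
Gen 1: 6 live cells, differs from original
Gen 2: 6 live cells, MATCHES original -> period = 2

Answer: 2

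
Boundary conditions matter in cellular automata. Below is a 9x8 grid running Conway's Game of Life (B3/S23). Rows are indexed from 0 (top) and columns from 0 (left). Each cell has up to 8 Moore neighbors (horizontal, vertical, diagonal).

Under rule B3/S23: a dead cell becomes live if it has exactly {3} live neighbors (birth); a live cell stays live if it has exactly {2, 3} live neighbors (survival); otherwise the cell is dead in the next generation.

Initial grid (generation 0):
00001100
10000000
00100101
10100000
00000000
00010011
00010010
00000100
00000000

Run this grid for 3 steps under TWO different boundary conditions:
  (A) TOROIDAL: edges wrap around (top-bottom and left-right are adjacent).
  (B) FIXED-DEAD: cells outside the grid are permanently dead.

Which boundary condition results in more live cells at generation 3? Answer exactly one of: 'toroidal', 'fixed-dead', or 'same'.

Answer: toroidal

Derivation:
Under TOROIDAL boundary, generation 3:
00000111
10000000
10000100
00000100
10000010
10000000
00000000
00000000
00000000
Population = 10

Under FIXED-DEAD boundary, generation 3:
00000000
00001110
00000000
00000000
00000000
00000010
00000101
00000110
00000000
Population = 8

Comparison: toroidal=10, fixed-dead=8 -> toroidal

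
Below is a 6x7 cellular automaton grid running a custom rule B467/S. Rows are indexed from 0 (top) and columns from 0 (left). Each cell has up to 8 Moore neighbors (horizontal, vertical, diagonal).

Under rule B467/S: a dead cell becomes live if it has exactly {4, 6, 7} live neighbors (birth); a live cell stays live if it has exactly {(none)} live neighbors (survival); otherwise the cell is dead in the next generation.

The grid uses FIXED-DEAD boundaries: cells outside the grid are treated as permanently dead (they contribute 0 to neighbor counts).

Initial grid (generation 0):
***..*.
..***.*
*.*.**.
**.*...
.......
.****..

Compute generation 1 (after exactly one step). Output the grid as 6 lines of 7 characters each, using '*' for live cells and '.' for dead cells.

Answer: ...*...
.*.....
...*...
.......
.*.*...
.......

Derivation:
Simulating step by step:
Generation 0 (given above): 19 live cells
Generation 1: 5 live cells
(generation 1 grid is the final answer)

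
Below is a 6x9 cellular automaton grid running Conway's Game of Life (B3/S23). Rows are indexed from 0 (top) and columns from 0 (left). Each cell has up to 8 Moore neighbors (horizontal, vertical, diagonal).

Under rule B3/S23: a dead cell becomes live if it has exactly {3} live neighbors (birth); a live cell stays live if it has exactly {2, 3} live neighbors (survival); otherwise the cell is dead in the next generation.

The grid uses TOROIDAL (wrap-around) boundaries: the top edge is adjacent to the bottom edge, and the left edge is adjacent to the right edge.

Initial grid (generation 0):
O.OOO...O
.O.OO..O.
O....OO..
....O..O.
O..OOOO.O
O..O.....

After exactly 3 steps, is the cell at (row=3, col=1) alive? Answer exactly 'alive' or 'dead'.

Simulating step by step:
Generation 0 (given above): 22 live cells
Generation 1: 20 live cells
O.......O
.O....OO.
...O.OOOO
O..O...O.
O..O.OOOO
.......O.
Generation 2: 13 live cells
O.....O.O
.....O...
O.O.OO...
O.OO.....
O...O....
.........
Generation 3: 17 live cells
.........
OO..OOO.O
..O.OO...
O.O..O..O
.O.O.....
O.......O

Cell (3,1) at generation 3: 0 -> dead

Answer: dead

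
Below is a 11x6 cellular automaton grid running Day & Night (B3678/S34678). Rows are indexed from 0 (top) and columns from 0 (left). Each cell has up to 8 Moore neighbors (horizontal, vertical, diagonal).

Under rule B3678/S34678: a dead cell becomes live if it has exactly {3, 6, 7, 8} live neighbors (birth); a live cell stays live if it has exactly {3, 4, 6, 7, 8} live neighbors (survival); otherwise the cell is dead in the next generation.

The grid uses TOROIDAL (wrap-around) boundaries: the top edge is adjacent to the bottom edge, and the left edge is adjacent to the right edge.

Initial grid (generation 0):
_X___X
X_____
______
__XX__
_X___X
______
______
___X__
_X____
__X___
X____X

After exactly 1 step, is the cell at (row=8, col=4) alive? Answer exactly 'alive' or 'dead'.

Answer: dead

Derivation:
Simulating step by step:
Generation 0 (given above): 12 live cells
Generation 1: 7 live cells
_____X
______
______
______
__X___
______
______
______
__X___
XX____
XX____

Cell (8,4) at generation 1: 0 -> dead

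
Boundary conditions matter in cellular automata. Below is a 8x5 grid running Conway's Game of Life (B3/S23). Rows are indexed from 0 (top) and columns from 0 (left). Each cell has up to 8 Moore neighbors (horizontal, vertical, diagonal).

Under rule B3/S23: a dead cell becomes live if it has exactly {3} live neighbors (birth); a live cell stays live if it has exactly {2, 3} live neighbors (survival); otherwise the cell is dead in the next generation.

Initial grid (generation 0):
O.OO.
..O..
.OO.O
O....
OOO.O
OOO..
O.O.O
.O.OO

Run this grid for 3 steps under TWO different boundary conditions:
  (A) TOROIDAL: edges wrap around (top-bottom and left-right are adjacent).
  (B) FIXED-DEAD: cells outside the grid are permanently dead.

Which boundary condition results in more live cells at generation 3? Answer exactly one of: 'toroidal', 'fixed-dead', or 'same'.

Under TOROIDAL boundary, generation 3:
...OO
.....
O..O.
O..O.
....O
.....
.....
.....
Population = 7

Under FIXED-DEAD boundary, generation 3:
.....
.OO..
.....
.....
.....
..OO.
.O..O
.O..O
Population = 8

Comparison: toroidal=7, fixed-dead=8 -> fixed-dead

Answer: fixed-dead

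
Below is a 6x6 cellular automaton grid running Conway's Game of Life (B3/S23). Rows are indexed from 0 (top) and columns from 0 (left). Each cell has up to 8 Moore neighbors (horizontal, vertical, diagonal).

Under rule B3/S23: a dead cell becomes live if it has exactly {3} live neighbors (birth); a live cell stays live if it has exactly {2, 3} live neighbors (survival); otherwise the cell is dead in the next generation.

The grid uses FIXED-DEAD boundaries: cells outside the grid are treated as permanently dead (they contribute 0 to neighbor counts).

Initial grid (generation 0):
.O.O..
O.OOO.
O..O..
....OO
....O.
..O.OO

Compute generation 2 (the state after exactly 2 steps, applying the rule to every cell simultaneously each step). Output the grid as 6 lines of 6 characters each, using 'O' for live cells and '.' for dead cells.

Answer: ...OO.
O...OO
.OO..O
..OOOO
......
....O.

Derivation:
Simulating step by step:
Generation 0 (given above): 14 live cells
Generation 1: 14 live cells
.O.OO.
O...O.
.OO..O
...OOO
......
...OOO
Generation 2: 13 live cells
(generation 2 grid is the final answer)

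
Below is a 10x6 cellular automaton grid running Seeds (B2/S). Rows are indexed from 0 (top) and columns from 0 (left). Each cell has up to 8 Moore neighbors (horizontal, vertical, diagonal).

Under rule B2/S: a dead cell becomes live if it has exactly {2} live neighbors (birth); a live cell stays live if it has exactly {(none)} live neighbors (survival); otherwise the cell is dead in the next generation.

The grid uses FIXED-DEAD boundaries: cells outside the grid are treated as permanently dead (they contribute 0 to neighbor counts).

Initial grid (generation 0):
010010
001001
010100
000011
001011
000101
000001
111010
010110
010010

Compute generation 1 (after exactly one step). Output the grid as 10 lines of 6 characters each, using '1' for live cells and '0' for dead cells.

Answer: 001101
100000
000000
010000
000000
001000
100000
000000
000000
100001

Derivation:
Simulating step by step:
Generation 0 (given above): 23 live cells
Generation 1: 9 live cells
(generation 1 grid is the final answer)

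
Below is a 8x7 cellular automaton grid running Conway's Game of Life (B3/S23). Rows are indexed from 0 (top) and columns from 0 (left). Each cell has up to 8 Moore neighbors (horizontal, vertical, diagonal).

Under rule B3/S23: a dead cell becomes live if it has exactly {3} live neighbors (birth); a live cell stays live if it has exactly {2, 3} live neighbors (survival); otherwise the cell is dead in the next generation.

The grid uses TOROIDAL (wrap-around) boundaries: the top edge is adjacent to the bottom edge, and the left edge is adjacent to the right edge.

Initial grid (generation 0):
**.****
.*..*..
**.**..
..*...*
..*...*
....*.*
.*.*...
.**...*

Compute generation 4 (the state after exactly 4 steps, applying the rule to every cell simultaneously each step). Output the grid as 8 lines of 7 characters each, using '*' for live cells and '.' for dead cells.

Answer: .......
..*..*.
*....*.
..*....
.******
**...**
.*.*...
.*...*.

Derivation:
Simulating step by step:
Generation 0 (given above): 23 live cells
Generation 1: 22 live cells
...**.*
.......
**.***.
..*..**
*..*..*
*.**.*.
.*.*.*.
......*
Generation 2: 24 live cells
.....*.
*.*...*
******.
..*....
*..*...
*..*.*.
**.*.*.
*.**..*
Generation 3: 23 live cells
..**.*.
*.*....
*...**.
*.....*
.****.*
*..*...
...*.*.
*.**.*.
Generation 4: 19 live cells
(generation 4 grid is the final answer)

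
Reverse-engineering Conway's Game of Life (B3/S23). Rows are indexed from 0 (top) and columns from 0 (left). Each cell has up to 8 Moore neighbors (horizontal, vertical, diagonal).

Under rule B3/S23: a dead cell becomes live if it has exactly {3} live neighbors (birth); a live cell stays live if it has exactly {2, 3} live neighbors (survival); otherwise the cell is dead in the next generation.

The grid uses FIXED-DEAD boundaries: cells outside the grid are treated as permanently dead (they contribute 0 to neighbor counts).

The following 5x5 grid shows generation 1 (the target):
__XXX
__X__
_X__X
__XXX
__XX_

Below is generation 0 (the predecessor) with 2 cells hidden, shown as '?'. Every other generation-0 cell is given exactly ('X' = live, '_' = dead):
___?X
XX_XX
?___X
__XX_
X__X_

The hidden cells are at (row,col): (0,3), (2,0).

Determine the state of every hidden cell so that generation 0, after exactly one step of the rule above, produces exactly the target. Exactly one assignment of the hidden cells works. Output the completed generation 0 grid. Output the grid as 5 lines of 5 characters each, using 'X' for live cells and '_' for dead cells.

Answer: ___XX
XX_XX
____X
__XX_
X__X_

Derivation:
Hidden generation-0 cells (in order): (0,3), (2,0).
A hidden cell only influences target cells in its own 3x3 neighborhood. Try each of the 2^2 = 4 assignments, step the completed generation 0 forward once under B3/S23, and compare with the target:
  (0,3)=_ (2,0)=_ -> step gives (0,2)='_' but target has 'X' -> reject
  (0,3)=_ (2,0)=X -> step gives (0,2)='_' but target has 'X' -> reject
  (0,3)=X (2,0)=_ -> step reproduces the target at every cell -> ACCEPT
  (0,3)=X (2,0)=X -> step gives (1,0)='X' but target has '_' -> reject
Unique solution: (0,3)=live, (2,0)=dead.
Check: live-neighbor counts of every cell in the completed generation 0:
22333
11344
23453
12233
02322
Applying B3/S23 to generation 0 with these counts gives:
__XXX
__X__
_X__X
__XXX
__XX_
which matches the target exactly.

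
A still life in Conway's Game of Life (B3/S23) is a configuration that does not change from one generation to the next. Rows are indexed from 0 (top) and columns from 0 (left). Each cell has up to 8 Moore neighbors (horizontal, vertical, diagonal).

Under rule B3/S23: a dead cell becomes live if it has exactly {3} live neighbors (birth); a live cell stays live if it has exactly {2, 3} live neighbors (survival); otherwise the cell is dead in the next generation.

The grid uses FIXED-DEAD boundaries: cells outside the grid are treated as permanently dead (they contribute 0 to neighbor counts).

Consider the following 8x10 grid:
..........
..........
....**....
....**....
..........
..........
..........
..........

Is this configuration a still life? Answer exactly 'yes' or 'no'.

Answer: yes

Derivation:
Compute generation 1 and compare to generation 0 (given above):
Generation 1:
..........
..........
....**....
....**....
..........
..........
..........
..........
The grids are IDENTICAL -> still life.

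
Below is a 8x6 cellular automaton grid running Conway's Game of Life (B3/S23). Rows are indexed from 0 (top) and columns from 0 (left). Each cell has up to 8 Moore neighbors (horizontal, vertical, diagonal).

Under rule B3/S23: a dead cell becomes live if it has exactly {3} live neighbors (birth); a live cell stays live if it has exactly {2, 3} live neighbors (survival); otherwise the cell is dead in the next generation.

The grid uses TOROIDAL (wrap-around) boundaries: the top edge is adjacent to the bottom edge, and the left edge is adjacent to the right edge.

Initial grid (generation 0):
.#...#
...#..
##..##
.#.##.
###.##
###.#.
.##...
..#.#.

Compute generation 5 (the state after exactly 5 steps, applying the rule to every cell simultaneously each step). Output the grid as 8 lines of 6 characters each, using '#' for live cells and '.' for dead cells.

Answer: ......
..##..
#.##..
.#....
.###..
#.....
##....
.###.#

Derivation:
Simulating step by step:
Generation 0 (given above): 23 live cells
Generation 1: 14 live cells
..###.
.##...
##...#
......
......
....#.
#....#
#.##..
Generation 2: 15 live cells
....#.
....##
###...
#.....
......
.....#
##.###
#.#...
Generation 3: 17 live cells
...##.
##.###
##....
#.....
......
.....#
.####.
#.#...
Generation 4: 16 live cells
......
.#.#..
..#.#.
##....
......
..###.
######
.....#
Generation 5: 16 live cells
(generation 5 grid is the final answer)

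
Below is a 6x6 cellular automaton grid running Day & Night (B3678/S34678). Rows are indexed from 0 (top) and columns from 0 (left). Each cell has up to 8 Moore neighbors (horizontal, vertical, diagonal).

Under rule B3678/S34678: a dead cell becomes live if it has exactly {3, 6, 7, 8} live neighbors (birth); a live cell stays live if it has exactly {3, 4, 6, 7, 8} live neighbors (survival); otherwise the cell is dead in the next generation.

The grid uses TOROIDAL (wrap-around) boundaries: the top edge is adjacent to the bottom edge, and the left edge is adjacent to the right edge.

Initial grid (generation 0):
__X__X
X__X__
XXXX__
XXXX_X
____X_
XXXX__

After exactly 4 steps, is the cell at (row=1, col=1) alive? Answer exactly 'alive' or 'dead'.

Simulating step by step:
Generation 0 (given above): 18 live cells
Generation 1: 20 live cells
__X_X_
X__XXX
_XXX__
X__X_X
_XX_X_
_XXXXX
Generation 2: 20 live cells
__XXXX
____XX
_XXXX_
X_XX__
_X_X__
XX_XXX
Generation 3: 22 live cells
_XX_XX
XX_XXX
XXX_X_
__X___
_XXX__
XXX_XX
Generation 4: 22 live cells
XX_XXX
XXX__X
X_X_X_
XX____
___XXX
_XXXXX

Cell (1,1) at generation 4: 1 -> alive

Answer: alive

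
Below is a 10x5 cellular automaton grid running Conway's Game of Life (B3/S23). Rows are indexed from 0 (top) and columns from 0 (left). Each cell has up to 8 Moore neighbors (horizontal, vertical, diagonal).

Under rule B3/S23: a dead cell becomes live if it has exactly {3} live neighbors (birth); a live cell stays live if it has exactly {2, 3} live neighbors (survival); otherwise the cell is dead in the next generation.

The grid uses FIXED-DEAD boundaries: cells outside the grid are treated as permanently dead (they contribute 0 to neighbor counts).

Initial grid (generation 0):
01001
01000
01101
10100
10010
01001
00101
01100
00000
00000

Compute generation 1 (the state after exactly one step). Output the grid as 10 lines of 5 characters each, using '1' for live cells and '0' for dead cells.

Answer: 00000
11010
10110
10100
10110
01101
00100
01110
00000
00000

Derivation:
Simulating step by step:
Generation 0 (given above): 16 live cells
Generation 1: 18 live cells
(generation 1 grid is the final answer)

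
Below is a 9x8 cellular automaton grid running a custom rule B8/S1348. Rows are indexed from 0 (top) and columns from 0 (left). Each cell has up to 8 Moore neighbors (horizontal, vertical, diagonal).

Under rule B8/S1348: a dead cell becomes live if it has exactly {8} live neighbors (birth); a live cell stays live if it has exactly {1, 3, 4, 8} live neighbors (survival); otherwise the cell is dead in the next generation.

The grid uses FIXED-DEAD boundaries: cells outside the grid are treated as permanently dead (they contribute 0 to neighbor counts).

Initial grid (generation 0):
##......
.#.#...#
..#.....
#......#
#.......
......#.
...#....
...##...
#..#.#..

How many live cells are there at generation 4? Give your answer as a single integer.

Simulating step by step:
Generation 0 (given above): 16 live cells
Generation 1: 7 live cells
........
.#.#....
........
#.......
#.......
........
........
...##...
.....#..
Generation 2: 4 live cells
........
........
........
#.......
#.......
........
........
...#....
.....#..
Generation 3: 2 live cells
........
........
........
#.......
#.......
........
........
........
........
Generation 4: 2 live cells
........
........
........
#.......
#.......
........
........
........
........
Population at generation 4: 2

Answer: 2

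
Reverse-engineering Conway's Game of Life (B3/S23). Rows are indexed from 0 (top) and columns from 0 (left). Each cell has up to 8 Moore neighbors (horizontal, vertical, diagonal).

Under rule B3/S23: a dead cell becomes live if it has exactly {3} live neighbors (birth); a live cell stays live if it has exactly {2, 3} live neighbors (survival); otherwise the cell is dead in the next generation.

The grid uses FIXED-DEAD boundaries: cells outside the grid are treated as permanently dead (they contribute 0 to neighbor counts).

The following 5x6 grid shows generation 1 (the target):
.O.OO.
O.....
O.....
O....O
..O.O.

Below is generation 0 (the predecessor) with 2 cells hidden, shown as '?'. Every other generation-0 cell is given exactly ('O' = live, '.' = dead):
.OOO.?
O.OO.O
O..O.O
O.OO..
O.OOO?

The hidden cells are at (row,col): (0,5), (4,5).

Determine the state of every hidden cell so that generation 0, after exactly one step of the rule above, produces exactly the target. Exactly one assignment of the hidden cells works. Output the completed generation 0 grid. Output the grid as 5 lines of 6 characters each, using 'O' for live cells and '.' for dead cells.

Hidden generation-0 cells (in order): (0,5), (4,5).
A hidden cell only influences target cells in its own 3x3 neighborhood. Try each of the 2^2 = 4 assignments, step the completed generation 0 forward once under B3/S23, and compare with the target:
  (0,5)=. (4,5)=. -> step gives (3,5)='.' but target has 'O' -> reject
  (0,5)=. (4,5)=O -> step reproduces the target at every cell -> ACCEPT
  (0,5)=O (4,5)=. -> step gives (0,4)='.' but target has 'O' -> reject
  (0,5)=O (4,5)=O -> step gives (0,4)='.' but target has 'O' -> reject
Unique solution: (0,5)=dead, (4,5)=live.
Check: live-neighbor counts of every cell in the completed generation 0:
234331
255451
255451
254563
143431
Applying B3/S23 to generation 0 with these counts gives:
.O.OO.
O.....
O.....
O....O
..O.O.
which matches the target exactly.

Answer: .OOO..
O.OO.O
O..O.O
O.OO..
O.OOOO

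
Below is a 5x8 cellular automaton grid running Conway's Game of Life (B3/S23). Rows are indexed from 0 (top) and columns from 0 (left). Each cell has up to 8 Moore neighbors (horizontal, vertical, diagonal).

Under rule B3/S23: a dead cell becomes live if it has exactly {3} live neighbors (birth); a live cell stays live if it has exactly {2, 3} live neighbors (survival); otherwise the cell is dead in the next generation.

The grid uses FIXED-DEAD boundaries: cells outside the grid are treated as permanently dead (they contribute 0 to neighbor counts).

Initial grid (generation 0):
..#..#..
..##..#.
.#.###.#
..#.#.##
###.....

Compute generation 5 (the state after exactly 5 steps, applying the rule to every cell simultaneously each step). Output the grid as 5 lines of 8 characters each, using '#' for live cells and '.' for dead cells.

Simulating step by step:
Generation 0 (given above): 17 live cells
Generation 1: 13 live cells
..##....
.#....#.
.#.....#
#...#.##
.###....
Generation 2: 13 live cells
..#.....
.#......
##...#.#
#..#..##
.###....
Generation 3: 15 live cells
........
###.....
###....#
#..##.##
.###....
Generation 4: 13 live cells
.#......
#.#.....
......##
#...#.##
.####...
Generation 5: 16 live cells
(generation 5 grid is the final answer)

Answer: .#......
.#......
.#...###
.##.#.##
.#####..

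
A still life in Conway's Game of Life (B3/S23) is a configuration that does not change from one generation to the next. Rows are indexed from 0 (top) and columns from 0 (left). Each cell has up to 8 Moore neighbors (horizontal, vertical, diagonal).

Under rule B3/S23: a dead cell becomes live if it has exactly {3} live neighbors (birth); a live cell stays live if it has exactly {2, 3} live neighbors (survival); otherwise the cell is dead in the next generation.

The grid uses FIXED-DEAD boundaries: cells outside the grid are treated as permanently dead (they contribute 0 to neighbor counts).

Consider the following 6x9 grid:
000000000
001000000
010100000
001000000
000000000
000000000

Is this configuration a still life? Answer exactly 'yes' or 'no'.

Compute generation 1 and compare to generation 0 (given above):
Generation 1:
000000000
001000000
010100000
001000000
000000000
000000000
The grids are IDENTICAL -> still life.

Answer: yes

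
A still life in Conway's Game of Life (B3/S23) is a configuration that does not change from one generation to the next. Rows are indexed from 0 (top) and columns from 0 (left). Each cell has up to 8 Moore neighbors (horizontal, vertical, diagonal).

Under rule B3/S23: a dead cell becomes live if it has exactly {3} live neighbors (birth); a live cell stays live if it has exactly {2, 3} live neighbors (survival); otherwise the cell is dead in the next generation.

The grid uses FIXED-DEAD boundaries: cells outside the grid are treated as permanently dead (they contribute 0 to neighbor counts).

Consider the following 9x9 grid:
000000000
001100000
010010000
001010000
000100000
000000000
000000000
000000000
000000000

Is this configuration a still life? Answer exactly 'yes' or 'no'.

Answer: yes

Derivation:
Compute generation 1 and compare to generation 0 (given above):
Generation 1:
000000000
001100000
010010000
001010000
000100000
000000000
000000000
000000000
000000000
The grids are IDENTICAL -> still life.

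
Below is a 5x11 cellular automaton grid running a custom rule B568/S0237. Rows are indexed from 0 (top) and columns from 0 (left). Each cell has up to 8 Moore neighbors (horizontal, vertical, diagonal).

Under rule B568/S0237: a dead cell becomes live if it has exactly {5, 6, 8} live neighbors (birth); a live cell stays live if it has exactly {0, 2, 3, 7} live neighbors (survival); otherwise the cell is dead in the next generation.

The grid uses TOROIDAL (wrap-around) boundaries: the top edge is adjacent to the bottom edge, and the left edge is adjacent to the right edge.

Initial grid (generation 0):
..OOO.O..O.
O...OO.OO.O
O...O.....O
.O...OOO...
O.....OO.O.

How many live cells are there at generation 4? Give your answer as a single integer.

Simulating step by step:
Generation 0 (given above): 22 live cells
Generation 1: 19 live cells
...OOO.OOOO
O..O...OO..
....OOO...O
.O...O.O...
.....O.....
Generation 2: 18 live cells
...O.O.O.OO
O..OOOO..O.
....OO.....
.O....O....
....OOO....
Generation 3: 11 live cells
...O..OO.OO
...O.....O.
...........
.O...OO....
....O......
Generation 4: 7 live cells
...O.....OO
.........O.
...........
.O...O.....
....O......
Population at generation 4: 7

Answer: 7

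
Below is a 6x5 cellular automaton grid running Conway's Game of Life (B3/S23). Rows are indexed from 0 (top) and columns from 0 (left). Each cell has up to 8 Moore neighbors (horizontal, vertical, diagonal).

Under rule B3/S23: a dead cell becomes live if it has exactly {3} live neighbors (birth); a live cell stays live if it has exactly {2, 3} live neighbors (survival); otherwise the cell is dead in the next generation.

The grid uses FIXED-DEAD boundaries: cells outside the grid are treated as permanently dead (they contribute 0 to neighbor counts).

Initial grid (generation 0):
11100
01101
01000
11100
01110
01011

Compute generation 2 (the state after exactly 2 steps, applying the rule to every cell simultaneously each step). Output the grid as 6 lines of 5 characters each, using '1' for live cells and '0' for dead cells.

Simulating step by step:
Generation 0 (given above): 16 live cells
Generation 1: 11 live cells
10110
00010
00010
10010
00001
01011
Generation 2: 13 live cells
(generation 2 grid is the final answer)

Answer: 00110
00011
00111
00011
00101
00011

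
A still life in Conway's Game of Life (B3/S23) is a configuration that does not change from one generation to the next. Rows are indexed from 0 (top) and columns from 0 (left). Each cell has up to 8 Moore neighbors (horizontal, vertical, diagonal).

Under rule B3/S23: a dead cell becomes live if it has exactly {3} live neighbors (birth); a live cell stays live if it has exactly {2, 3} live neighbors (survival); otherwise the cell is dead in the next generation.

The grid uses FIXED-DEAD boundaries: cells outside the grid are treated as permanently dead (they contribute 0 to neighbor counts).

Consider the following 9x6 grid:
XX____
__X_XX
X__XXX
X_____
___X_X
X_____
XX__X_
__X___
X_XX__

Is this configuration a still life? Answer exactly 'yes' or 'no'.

Answer: no

Derivation:
Compute generation 1 and compare to generation 0 (given above):
Generation 1:
_X____
X_X__X
_X_X_X
___X_X
______
XX__X_
XX____
X_X___
_XXX__
Cell (0,0) differs: gen0=1 vs gen1=0 -> NOT a still life.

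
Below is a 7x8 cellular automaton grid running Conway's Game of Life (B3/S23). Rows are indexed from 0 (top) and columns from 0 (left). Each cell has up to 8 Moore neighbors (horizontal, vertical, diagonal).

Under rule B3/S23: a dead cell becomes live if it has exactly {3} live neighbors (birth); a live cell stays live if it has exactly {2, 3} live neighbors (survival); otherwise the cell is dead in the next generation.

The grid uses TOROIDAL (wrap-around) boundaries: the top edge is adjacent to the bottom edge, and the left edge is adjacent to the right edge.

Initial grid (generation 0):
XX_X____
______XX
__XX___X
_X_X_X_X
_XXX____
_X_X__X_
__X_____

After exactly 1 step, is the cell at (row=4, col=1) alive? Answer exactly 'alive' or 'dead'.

Simulating step by step:
Generation 0 (given above): 19 live cells
Generation 1: 21 live cells
XXX____X
_X_X__XX
__XXX__X
_X____X_
_X_X__X_
_X_X____
X__X____

Cell (4,1) at generation 1: 1 -> alive

Answer: alive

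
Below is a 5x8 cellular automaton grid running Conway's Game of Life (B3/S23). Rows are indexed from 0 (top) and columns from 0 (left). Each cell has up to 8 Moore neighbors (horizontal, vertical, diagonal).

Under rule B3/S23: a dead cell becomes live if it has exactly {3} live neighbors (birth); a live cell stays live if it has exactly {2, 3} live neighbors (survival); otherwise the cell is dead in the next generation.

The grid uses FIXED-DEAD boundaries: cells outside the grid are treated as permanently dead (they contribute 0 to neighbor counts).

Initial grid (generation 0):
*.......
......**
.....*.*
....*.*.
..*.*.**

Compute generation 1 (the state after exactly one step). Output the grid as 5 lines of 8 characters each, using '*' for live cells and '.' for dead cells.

Answer: ........
......**
.....*.*
...**...
...*..**

Derivation:
Simulating step by step:
Generation 0 (given above): 11 live cells
Generation 1: 9 live cells
(generation 1 grid is the final answer)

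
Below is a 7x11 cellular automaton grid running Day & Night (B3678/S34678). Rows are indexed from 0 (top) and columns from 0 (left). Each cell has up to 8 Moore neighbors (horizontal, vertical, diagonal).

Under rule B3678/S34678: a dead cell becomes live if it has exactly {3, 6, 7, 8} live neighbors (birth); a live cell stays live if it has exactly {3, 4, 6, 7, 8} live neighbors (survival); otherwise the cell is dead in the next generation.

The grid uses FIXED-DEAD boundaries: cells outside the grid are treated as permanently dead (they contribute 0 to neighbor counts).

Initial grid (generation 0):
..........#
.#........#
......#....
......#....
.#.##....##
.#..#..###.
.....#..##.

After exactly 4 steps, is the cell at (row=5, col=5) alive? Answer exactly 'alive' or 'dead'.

Answer: alive

Derivation:
Simulating step by step:
Generation 0 (given above): 18 live cells
Generation 1: 12 live cells
...........
...........
...........
.....#.....
..#..#.#.#.
..####.....
.......###.
Generation 2: 8 live cells
...........
...........
...........
......#....
.....#.....
...##..#.#.
...##......
Generation 3: 7 live cells
...........
...........
...........
...........
....#.#....
...###.....
...##......
Generation 4: 7 live cells
...........
...........
...........
...........
...##......
...#.#.....
...###.....

Cell (5,5) at generation 4: 1 -> alive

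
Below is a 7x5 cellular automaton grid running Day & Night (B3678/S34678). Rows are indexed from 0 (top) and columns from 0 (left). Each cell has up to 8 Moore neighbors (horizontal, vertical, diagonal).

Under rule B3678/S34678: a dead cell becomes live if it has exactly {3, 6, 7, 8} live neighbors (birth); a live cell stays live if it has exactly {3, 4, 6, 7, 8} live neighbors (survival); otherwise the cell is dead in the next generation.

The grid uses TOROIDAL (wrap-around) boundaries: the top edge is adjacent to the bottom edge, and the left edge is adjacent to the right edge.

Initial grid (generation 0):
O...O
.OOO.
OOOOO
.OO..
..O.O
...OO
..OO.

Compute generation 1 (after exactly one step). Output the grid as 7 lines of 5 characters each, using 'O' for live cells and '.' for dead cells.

Simulating step by step:
Generation 0 (given above): 18 live cells
Generation 1: 14 live cells
(generation 1 grid is the final answer)

Answer: ....O
O...O
OOO.O
...O.
OOO..
....O
O..O.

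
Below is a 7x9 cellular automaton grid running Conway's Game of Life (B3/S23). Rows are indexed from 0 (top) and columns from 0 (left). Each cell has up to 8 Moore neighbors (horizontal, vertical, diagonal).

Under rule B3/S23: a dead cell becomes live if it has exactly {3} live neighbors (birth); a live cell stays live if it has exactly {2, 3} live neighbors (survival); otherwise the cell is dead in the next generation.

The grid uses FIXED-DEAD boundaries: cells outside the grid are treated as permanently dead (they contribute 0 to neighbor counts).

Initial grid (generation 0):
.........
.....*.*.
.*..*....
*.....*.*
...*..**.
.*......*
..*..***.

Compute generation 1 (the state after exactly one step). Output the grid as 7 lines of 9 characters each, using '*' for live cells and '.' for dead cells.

Simulating step by step:
Generation 0 (given above): 16 live cells
Generation 1: 12 live cells
(generation 1 grid is the final answer)

Answer: .........
.........
.....***.
.....**..
......*.*
..*..*..*
......**.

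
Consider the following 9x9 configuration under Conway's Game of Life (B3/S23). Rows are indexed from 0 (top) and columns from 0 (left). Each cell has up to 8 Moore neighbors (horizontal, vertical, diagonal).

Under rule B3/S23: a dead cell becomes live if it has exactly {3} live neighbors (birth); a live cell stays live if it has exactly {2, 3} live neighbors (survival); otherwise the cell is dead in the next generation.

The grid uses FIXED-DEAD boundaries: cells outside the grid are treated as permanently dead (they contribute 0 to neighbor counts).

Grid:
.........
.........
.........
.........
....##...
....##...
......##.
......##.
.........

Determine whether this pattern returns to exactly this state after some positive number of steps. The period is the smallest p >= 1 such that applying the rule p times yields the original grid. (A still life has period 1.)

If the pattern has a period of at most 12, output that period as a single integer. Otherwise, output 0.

Simulating and comparing each generation to the original:
Gen 0 (original, given above): 8 live cells
Gen 1: 6 live cells, differs from original
Gen 2: 8 live cells, MATCHES original -> period = 2

Answer: 2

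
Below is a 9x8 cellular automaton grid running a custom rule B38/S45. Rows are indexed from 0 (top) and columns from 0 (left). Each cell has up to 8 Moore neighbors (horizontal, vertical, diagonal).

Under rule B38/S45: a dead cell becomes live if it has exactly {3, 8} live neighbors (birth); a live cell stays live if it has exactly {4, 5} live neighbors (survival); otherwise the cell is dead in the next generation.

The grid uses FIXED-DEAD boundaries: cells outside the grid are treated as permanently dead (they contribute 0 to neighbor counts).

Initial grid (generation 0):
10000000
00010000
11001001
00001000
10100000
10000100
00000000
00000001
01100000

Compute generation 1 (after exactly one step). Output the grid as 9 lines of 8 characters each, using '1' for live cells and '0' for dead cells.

Answer: 00000000
11000000
00010000
10010000
01000000
01000000
00000000
00000000
00000000

Derivation:
Simulating step by step:
Generation 0 (given above): 14 live cells
Generation 1: 7 live cells
(generation 1 grid is the final answer)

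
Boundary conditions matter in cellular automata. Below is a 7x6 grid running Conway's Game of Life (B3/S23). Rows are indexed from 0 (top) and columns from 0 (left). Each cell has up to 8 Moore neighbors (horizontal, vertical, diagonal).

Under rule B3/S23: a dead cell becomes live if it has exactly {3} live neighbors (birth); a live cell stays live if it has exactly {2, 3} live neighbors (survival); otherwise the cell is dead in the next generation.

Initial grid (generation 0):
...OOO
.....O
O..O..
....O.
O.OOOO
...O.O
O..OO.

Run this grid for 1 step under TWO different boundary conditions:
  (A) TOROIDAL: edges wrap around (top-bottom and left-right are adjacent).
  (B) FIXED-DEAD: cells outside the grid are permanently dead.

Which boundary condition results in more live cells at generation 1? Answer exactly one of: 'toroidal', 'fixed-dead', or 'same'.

Under TOROIDAL boundary, generation 1:
O..O..
O..O.O
....OO
OOO...
O.O...
.O....
O.O...
Population = 15

Under FIXED-DEAD boundary, generation 1:
....OO
...O.O
....O.
.OO..O
..O..O
.O...O
...OO.
Population = 14

Comparison: toroidal=15, fixed-dead=14 -> toroidal

Answer: toroidal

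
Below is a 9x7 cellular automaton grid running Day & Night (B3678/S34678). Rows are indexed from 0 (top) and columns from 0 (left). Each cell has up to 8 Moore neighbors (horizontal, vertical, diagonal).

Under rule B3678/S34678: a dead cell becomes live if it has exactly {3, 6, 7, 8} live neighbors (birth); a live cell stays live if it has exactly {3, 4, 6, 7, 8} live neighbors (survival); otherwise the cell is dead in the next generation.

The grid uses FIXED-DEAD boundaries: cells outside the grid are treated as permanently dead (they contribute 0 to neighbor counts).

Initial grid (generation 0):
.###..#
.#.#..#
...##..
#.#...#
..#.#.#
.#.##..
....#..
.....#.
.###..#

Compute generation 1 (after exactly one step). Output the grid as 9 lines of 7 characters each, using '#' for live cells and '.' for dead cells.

Simulating step by step:
Generation 0 (given above): 24 live cells
Generation 1: 19 live cells
(generation 1 grid is the final answer)

Answer: ..#....
..##.#.
.#.#.#.
.#..#..
..#....
..###..
...###.
..###..
.......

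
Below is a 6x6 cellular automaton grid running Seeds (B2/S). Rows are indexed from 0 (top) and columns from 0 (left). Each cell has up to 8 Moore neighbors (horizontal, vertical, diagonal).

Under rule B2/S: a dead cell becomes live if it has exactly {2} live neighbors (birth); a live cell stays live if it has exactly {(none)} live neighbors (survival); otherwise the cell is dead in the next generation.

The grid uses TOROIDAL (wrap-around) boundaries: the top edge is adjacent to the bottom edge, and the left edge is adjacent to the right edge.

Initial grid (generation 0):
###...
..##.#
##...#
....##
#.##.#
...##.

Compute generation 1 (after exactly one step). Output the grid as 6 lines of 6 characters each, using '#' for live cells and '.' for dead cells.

Simulating step by step:
Generation 0 (given above): 17 live cells
Generation 1: 1 live cells
(generation 1 grid is the final answer)

Answer: ......
......
......
......
.#....
......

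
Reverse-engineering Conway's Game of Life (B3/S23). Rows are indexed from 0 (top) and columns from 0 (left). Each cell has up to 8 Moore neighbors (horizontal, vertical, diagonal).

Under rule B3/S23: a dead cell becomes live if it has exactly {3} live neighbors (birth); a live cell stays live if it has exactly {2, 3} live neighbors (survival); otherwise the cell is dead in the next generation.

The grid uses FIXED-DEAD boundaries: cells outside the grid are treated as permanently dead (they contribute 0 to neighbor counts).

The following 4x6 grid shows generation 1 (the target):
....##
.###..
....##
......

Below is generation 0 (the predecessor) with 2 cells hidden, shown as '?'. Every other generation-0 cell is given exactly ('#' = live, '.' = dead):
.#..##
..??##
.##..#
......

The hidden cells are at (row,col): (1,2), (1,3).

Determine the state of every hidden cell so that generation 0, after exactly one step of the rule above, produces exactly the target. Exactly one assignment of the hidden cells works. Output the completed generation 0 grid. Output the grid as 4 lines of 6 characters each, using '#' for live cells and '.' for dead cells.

Hidden generation-0 cells (in order): (1,2), (1,3).
A hidden cell only influences target cells in its own 3x3 neighborhood. Try each of the 2^2 = 4 assignments, step the completed generation 0 forward once under B3/S23, and compare with the target:
  (1,2)=. (1,3)=. -> step reproduces the target at every cell -> ACCEPT
  (1,2)=. (1,3)=# -> step gives (0,3)='#' but target has '.' -> reject
  (1,2)=# (1,3)=. -> step gives (0,3)='#' but target has '.' -> reject
  (1,2)=# (1,3)=# -> step gives (0,2)='#' but target has '.' -> reject
Unique solution: (1,2)=dead, (1,3)=dead.
Check: live-neighbor counts of every cell in the completed generation 0:
101233
233344
111232
122111
Applying B3/S23 to generation 0 with these counts gives:
....##
.###..
....##
......
which matches the target exactly.

Answer: .#..##
....##
.##..#
......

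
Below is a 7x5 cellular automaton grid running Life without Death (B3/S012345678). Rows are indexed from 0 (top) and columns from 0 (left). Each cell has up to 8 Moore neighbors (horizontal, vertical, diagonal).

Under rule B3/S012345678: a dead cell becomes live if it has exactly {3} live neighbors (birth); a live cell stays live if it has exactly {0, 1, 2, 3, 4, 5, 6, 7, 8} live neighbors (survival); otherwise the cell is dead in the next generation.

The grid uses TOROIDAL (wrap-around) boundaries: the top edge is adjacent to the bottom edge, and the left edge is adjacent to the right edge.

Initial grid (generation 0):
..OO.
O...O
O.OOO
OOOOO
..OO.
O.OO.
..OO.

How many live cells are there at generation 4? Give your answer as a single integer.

Simulating step by step:
Generation 0 (given above): 20 live cells
Generation 1: 21 live cells
.OOO.
O...O
O.OOO
OOOOO
..OO.
O.OO.
..OO.
Generation 2: 22 live cells
OOOO.
O...O
O.OOO
OOOOO
..OO.
O.OO.
..OO.
Generation 3: 23 live cells
OOOO.
O...O
O.OOO
OOOOO
..OO.
O.OO.
O.OO.
Generation 4: 23 live cells
OOOO.
O...O
O.OOO
OOOOO
..OO.
O.OO.
O.OO.
Population at generation 4: 23

Answer: 23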